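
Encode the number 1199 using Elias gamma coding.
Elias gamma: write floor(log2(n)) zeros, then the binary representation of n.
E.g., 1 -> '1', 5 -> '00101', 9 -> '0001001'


num_bits = floor(log2(1199)) + 1 = 11
leading_zeros = num_bits - 1 = 10
binary(1199) = 10010101111

Elias gamma(1199) = '0000000000' + '10010101111' = 000000000010010101111 (21 bits)


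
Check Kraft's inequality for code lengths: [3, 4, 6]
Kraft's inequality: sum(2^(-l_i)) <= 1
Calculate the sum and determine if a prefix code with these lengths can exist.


Sum = 2^(-3) + 2^(-4) + 2^(-6)
    = 0.125 + 0.0625 + 0.015625
    = 13/64 = 0.203125
Since 0.203125 <= 1, Kraft's inequality IS satisfied.
A prefix code with these lengths CAN exist.

Kraft sum = 0.203125. Satisfied.


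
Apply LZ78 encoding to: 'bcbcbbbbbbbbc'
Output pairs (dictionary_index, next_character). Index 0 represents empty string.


LZ78 encoding steps:
Dictionary: {0: ''}
Step 1: w='' (idx 0), next='b' -> output (0, 'b'), add 'b' as idx 1
Step 2: w='' (idx 0), next='c' -> output (0, 'c'), add 'c' as idx 2
Step 3: w='b' (idx 1), next='c' -> output (1, 'c'), add 'bc' as idx 3
Step 4: w='b' (idx 1), next='b' -> output (1, 'b'), add 'bb' as idx 4
Step 5: w='bb' (idx 4), next='b' -> output (4, 'b'), add 'bbb' as idx 5
Step 6: w='bbb' (idx 5), next='c' -> output (5, 'c'), add 'bbbc' as idx 6


Encoded: [(0, 'b'), (0, 'c'), (1, 'c'), (1, 'b'), (4, 'b'), (5, 'c')]


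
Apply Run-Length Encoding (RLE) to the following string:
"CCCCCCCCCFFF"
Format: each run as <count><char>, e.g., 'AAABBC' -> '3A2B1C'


Scanning runs left to right:
  i=0: run of 'C' x 9 -> '9C'
  i=9: run of 'F' x 3 -> '3F'

RLE = 9C3F


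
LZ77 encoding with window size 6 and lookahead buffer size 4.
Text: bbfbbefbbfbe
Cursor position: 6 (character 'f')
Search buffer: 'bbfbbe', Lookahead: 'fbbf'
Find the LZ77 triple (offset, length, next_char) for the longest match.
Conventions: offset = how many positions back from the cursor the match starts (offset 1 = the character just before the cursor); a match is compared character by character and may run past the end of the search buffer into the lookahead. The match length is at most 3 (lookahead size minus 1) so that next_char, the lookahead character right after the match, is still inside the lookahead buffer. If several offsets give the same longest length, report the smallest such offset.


Try each offset into the search buffer:
  offset=1 (pos 5, char 'e'): match length 0
  offset=2 (pos 4, char 'b'): match length 0
  offset=3 (pos 3, char 'b'): match length 0
  offset=4 (pos 2, char 'f'): match length 3
  offset=5 (pos 1, char 'b'): match length 0
  offset=6 (pos 0, char 'b'): match length 0
Longest match has length 3 at offset 4.
next_char = character at position 6 + 3 = 9 -> 'f'

Best match: offset=4, length=3 (matching 'fbb' starting at position 2)
LZ77 triple: (4, 3, 'f')


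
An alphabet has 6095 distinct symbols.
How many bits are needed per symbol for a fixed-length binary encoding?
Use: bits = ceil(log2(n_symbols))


log2(6095) = 12.5734
Bracket: 2^12 = 4096 < 6095 <= 2^13 = 8192
So ceil(log2(6095)) = 13

bits = ceil(log2(6095)) = ceil(12.5734) = 13 bits


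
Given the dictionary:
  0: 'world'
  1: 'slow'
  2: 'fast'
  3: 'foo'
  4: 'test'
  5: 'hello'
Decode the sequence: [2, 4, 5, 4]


Look up each index in the dictionary:
  2 -> 'fast'
  4 -> 'test'
  5 -> 'hello'
  4 -> 'test'

Decoded: "fast test hello test"


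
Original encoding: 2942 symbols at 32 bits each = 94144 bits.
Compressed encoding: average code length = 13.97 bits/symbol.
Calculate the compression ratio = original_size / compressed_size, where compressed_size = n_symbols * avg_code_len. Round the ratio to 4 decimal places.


original_size = n_symbols * orig_bits = 2942 * 32 = 94144 bits
compressed_size = n_symbols * avg_code_len = 2942 * 13.97 = 41099.74 bits
ratio = original_size / compressed_size = 94144 / 41099.74 = 2.2906

Compression ratio = 2.2906


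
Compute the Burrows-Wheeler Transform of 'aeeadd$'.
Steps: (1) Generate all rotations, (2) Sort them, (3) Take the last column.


Rotations (sorted):
  0: $aeeadd -> last char: d
  1: add$aee -> last char: e
  2: aeeadd$ -> last char: $
  3: d$aeead -> last char: d
  4: dd$aeea -> last char: a
  5: eadd$ae -> last char: e
  6: eeadd$a -> last char: a


BWT = de$daea


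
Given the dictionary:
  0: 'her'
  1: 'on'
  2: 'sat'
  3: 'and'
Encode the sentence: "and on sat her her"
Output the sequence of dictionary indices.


Look up each word in the dictionary:
  'and' -> 3
  'on' -> 1
  'sat' -> 2
  'her' -> 0
  'her' -> 0

Encoded: [3, 1, 2, 0, 0]


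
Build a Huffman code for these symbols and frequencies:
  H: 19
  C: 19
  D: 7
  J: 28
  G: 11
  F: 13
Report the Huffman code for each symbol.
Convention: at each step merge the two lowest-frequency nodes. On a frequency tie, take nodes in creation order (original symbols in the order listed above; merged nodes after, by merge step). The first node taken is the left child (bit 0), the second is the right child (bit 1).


Huffman tree construction:
Step 1: Merge D(7) + G(11) = 18
Step 2: Merge F(13) + (D+G)(18) = 31
Step 3: Merge H(19) + C(19) = 38
Step 4: Merge J(28) + (F+(D+G))(31) = 59
Step 5: Merge (H+C)(38) + (J+(F+(D+G)))(59) = 97
Read each symbol's code off the tree from the root (left child = 0, right child = 1).

Codes:
  H: 00 (length 2)
  C: 01 (length 2)
  D: 1110 (length 4)
  J: 10 (length 2)
  G: 1111 (length 4)
  F: 110 (length 3)
Average code length: 243/97 = 2.5052 bits/symbol


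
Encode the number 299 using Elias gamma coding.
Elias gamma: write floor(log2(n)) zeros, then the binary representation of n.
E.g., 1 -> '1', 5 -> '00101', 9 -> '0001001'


num_bits = floor(log2(299)) + 1 = 9
leading_zeros = num_bits - 1 = 8
binary(299) = 100101011

Elias gamma(299) = '00000000' + '100101011' = 00000000100101011 (17 bits)


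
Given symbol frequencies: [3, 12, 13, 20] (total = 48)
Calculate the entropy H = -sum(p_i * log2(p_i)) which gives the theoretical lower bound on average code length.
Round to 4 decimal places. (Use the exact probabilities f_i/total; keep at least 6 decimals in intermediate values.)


Per-symbol terms -p_i * log2(p_i) with p_i = f_i/48:
  p = 3/48 = 0.062500: log2(p) = -4.000000, -p*log2(p) = 0.250000
  p = 12/48 = 0.250000: log2(p) = -2.000000, -p*log2(p) = 0.500000
  p = 13/48 = 0.270833: log2(p) = -1.884523, -p*log2(p) = 0.510392
  p = 20/48 = 0.416667: log2(p) = -1.263034, -p*log2(p) = 0.526264
H = 0.250000 + 0.500000 + 0.510392 + 0.526264 = 1.786656

H = 1.7867 bits/symbol


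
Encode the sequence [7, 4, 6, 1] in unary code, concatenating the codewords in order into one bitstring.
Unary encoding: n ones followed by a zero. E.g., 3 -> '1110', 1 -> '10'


Encode each number as n ones followed by a terminating 0:
  7 -> 11111110 (8 bits)
  4 -> 11110 (5 bits)
  6 -> 1111110 (7 bits)
  1 -> 10 (2 bits)
Total length = 8 + 5 + 7 + 2 = 22 bits.

Unary([7, 4, 6, 1]) = 1111111011110111111010 (22 bits)


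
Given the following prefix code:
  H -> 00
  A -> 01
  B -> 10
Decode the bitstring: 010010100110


Decoding step by step:
Bits 01 -> A
Bits 00 -> H
Bits 10 -> B
Bits 10 -> B
Bits 01 -> A
Bits 10 -> B


Decoded message: AHBBAB


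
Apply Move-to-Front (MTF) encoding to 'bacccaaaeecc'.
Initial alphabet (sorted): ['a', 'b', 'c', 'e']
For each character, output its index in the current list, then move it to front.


MTF encoding:
'b': index 1 in ['a', 'b', 'c', 'e'] -> ['b', 'a', 'c', 'e']
'a': index 1 in ['b', 'a', 'c', 'e'] -> ['a', 'b', 'c', 'e']
'c': index 2 in ['a', 'b', 'c', 'e'] -> ['c', 'a', 'b', 'e']
'c': index 0 in ['c', 'a', 'b', 'e'] -> ['c', 'a', 'b', 'e']
'c': index 0 in ['c', 'a', 'b', 'e'] -> ['c', 'a', 'b', 'e']
'a': index 1 in ['c', 'a', 'b', 'e'] -> ['a', 'c', 'b', 'e']
'a': index 0 in ['a', 'c', 'b', 'e'] -> ['a', 'c', 'b', 'e']
'a': index 0 in ['a', 'c', 'b', 'e'] -> ['a', 'c', 'b', 'e']
'e': index 3 in ['a', 'c', 'b', 'e'] -> ['e', 'a', 'c', 'b']
'e': index 0 in ['e', 'a', 'c', 'b'] -> ['e', 'a', 'c', 'b']
'c': index 2 in ['e', 'a', 'c', 'b'] -> ['c', 'e', 'a', 'b']
'c': index 0 in ['c', 'e', 'a', 'b'] -> ['c', 'e', 'a', 'b']


Output: [1, 1, 2, 0, 0, 1, 0, 0, 3, 0, 2, 0]


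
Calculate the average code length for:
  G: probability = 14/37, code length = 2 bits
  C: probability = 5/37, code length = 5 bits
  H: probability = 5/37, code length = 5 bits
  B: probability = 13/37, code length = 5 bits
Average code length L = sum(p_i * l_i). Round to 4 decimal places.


Weighted contributions p_i * l_i:
  G: (14/37) * 2 = 28/37
  C: (5/37) * 5 = 25/37
  H: (5/37) * 5 = 25/37
  B: (13/37) * 5 = 65/37
Sum = (28 + 25 + 25 + 65)/37 = 143/37

L = 143/37 = 3.8649 bits/symbol


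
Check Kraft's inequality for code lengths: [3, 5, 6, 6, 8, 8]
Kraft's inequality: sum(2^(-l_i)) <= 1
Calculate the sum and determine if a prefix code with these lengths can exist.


Sum = 2^(-3) + 2^(-5) + 2^(-6) + 2^(-6) + 2^(-8) + 2^(-8)
    = 0.125 + 0.03125 + 0.015625 + 0.015625 + 0.00390625 + 0.00390625
    = 50/256 = 0.1953125
Since 0.1953125 <= 1, Kraft's inequality IS satisfied.
A prefix code with these lengths CAN exist.

Kraft sum = 0.1953125. Satisfied.


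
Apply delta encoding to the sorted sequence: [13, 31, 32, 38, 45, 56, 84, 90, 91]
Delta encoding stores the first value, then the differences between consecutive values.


First value: 13
Deltas:
  31 - 13 = 18
  32 - 31 = 1
  38 - 32 = 6
  45 - 38 = 7
  56 - 45 = 11
  84 - 56 = 28
  90 - 84 = 6
  91 - 90 = 1


Delta encoded: [13, 18, 1, 6, 7, 11, 28, 6, 1]


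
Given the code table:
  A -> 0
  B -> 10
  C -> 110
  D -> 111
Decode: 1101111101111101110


Decoding:
110 -> C
111 -> D
110 -> C
111 -> D
110 -> C
111 -> D
0 -> A


Result: CDCDCDA


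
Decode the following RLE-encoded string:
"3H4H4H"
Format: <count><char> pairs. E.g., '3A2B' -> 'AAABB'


Expanding each <count><char> pair:
  3H -> 'HHH'
  4H -> 'HHHH'
  4H -> 'HHHH'

Decoded = HHHHHHHHHHH


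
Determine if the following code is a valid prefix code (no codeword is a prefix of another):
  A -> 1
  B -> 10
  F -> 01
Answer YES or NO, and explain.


Checking each pair (does one codeword prefix another?):
  A='1' vs B='10': prefix -- VIOLATION

NO -- this is NOT a valid prefix code. A (1) is a prefix of B (10).


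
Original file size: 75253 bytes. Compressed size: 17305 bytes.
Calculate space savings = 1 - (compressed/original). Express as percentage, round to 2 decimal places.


ratio = compressed/original = 17305/75253 = 0.229958
savings = 1 - ratio = 1 - 0.229958 = 0.770042
as a percentage: 0.770042 * 100 = 77.0%

Space savings = 1 - 17305/75253 = 77.0%


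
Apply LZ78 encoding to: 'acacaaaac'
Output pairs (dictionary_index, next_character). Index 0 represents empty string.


LZ78 encoding steps:
Dictionary: {0: ''}
Step 1: w='' (idx 0), next='a' -> output (0, 'a'), add 'a' as idx 1
Step 2: w='' (idx 0), next='c' -> output (0, 'c'), add 'c' as idx 2
Step 3: w='a' (idx 1), next='c' -> output (1, 'c'), add 'ac' as idx 3
Step 4: w='a' (idx 1), next='a' -> output (1, 'a'), add 'aa' as idx 4
Step 5: w='aa' (idx 4), next='c' -> output (4, 'c'), add 'aac' as idx 5


Encoded: [(0, 'a'), (0, 'c'), (1, 'c'), (1, 'a'), (4, 'c')]


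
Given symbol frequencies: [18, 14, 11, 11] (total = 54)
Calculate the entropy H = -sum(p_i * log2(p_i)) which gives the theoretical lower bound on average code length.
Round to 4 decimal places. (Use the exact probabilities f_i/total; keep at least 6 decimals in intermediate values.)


Per-symbol terms -p_i * log2(p_i) with p_i = f_i/54:
  p = 18/54 = 0.333333: log2(p) = -1.584963, -p*log2(p) = 0.528321
  p = 14/54 = 0.259259: log2(p) = -1.947533, -p*log2(p) = 0.504916
  p = 11/54 = 0.203704: log2(p) = -2.295456, -p*log2(p) = 0.467593
  p = 11/54 = 0.203704: log2(p) = -2.295456, -p*log2(p) = 0.467593
H = 0.528321 + 0.504916 + 0.467593 + 0.467593 = 1.968423

H = 1.9684 bits/symbol


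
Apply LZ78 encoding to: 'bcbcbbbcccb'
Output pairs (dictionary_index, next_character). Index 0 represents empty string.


LZ78 encoding steps:
Dictionary: {0: ''}
Step 1: w='' (idx 0), next='b' -> output (0, 'b'), add 'b' as idx 1
Step 2: w='' (idx 0), next='c' -> output (0, 'c'), add 'c' as idx 2
Step 3: w='b' (idx 1), next='c' -> output (1, 'c'), add 'bc' as idx 3
Step 4: w='b' (idx 1), next='b' -> output (1, 'b'), add 'bb' as idx 4
Step 5: w='bc' (idx 3), next='c' -> output (3, 'c'), add 'bcc' as idx 5
Step 6: w='c' (idx 2), next='b' -> output (2, 'b'), add 'cb' as idx 6


Encoded: [(0, 'b'), (0, 'c'), (1, 'c'), (1, 'b'), (3, 'c'), (2, 'b')]


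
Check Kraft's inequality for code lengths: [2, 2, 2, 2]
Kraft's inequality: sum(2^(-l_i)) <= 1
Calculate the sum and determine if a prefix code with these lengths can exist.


Sum = 2^(-2) + 2^(-2) + 2^(-2) + 2^(-2)
    = 0.25 + 0.25 + 0.25 + 0.25
    = 4/4 = 1.0
Since 1.0 <= 1, Kraft's inequality IS satisfied.
A prefix code with these lengths CAN exist.

Kraft sum = 1.0. Satisfied.


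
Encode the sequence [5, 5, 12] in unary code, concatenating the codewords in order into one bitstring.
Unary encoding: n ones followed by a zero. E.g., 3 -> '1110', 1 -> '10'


Encode each number as n ones followed by a terminating 0:
  5 -> 111110 (6 bits)
  5 -> 111110 (6 bits)
  12 -> 1111111111110 (13 bits)
Total length = 6 + 6 + 13 = 25 bits.

Unary([5, 5, 12]) = 1111101111101111111111110 (25 bits)


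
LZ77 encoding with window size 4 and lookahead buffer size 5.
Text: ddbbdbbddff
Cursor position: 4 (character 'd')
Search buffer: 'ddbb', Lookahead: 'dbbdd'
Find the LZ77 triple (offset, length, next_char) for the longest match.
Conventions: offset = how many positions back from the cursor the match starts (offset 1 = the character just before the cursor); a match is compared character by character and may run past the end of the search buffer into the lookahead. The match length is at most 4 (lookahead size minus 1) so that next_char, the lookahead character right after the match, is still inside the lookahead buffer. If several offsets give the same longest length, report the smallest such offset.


Try each offset into the search buffer:
  offset=1 (pos 3, char 'b'): match length 0
  offset=2 (pos 2, char 'b'): match length 0
  offset=3 (pos 1, char 'd'): match length 4
  offset=4 (pos 0, char 'd'): match length 1
Longest match has length 4 at offset 3.
next_char = character at position 4 + 4 = 8 -> 'd'

Best match: offset=3, length=4 (matching 'dbbd' starting at position 1)
LZ77 triple: (3, 4, 'd')


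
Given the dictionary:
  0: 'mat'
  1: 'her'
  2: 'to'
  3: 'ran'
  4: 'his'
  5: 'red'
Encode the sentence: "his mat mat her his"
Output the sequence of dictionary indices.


Look up each word in the dictionary:
  'his' -> 4
  'mat' -> 0
  'mat' -> 0
  'her' -> 1
  'his' -> 4

Encoded: [4, 0, 0, 1, 4]


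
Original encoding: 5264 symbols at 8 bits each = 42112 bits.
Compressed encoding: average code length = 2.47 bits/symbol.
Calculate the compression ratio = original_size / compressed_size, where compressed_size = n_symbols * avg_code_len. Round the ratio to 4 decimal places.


original_size = n_symbols * orig_bits = 5264 * 8 = 42112 bits
compressed_size = n_symbols * avg_code_len = 5264 * 2.47 = 13002.08 bits
ratio = original_size / compressed_size = 42112 / 13002.08 = 3.2389

Compression ratio = 3.2389


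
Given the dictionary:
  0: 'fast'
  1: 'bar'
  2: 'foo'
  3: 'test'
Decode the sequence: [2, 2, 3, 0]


Look up each index in the dictionary:
  2 -> 'foo'
  2 -> 'foo'
  3 -> 'test'
  0 -> 'fast'

Decoded: "foo foo test fast"


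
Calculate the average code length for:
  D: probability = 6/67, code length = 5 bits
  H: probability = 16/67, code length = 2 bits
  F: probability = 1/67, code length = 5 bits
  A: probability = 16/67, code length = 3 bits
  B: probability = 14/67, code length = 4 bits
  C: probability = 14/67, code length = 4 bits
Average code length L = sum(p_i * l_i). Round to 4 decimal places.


Weighted contributions p_i * l_i:
  D: (6/67) * 5 = 30/67
  H: (16/67) * 2 = 32/67
  F: (1/67) * 5 = 5/67
  A: (16/67) * 3 = 48/67
  B: (14/67) * 4 = 56/67
  C: (14/67) * 4 = 56/67
Sum = (30 + 32 + 5 + 48 + 56 + 56)/67 = 227/67

L = 227/67 = 3.3881 bits/symbol


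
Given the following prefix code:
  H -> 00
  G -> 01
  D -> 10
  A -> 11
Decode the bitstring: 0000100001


Decoding step by step:
Bits 00 -> H
Bits 00 -> H
Bits 10 -> D
Bits 00 -> H
Bits 01 -> G


Decoded message: HHDHG


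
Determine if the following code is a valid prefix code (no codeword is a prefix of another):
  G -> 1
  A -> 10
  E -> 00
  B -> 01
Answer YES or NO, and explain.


Checking each pair (does one codeword prefix another?):
  G='1' vs A='10': prefix -- VIOLATION

NO -- this is NOT a valid prefix code. G (1) is a prefix of A (10).


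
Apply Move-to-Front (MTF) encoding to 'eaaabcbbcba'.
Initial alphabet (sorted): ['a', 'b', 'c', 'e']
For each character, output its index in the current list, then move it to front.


MTF encoding:
'e': index 3 in ['a', 'b', 'c', 'e'] -> ['e', 'a', 'b', 'c']
'a': index 1 in ['e', 'a', 'b', 'c'] -> ['a', 'e', 'b', 'c']
'a': index 0 in ['a', 'e', 'b', 'c'] -> ['a', 'e', 'b', 'c']
'a': index 0 in ['a', 'e', 'b', 'c'] -> ['a', 'e', 'b', 'c']
'b': index 2 in ['a', 'e', 'b', 'c'] -> ['b', 'a', 'e', 'c']
'c': index 3 in ['b', 'a', 'e', 'c'] -> ['c', 'b', 'a', 'e']
'b': index 1 in ['c', 'b', 'a', 'e'] -> ['b', 'c', 'a', 'e']
'b': index 0 in ['b', 'c', 'a', 'e'] -> ['b', 'c', 'a', 'e']
'c': index 1 in ['b', 'c', 'a', 'e'] -> ['c', 'b', 'a', 'e']
'b': index 1 in ['c', 'b', 'a', 'e'] -> ['b', 'c', 'a', 'e']
'a': index 2 in ['b', 'c', 'a', 'e'] -> ['a', 'b', 'c', 'e']


Output: [3, 1, 0, 0, 2, 3, 1, 0, 1, 1, 2]


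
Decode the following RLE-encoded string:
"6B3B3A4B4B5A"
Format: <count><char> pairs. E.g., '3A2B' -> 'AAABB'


Expanding each <count><char> pair:
  6B -> 'BBBBBB'
  3B -> 'BBB'
  3A -> 'AAA'
  4B -> 'BBBB'
  4B -> 'BBBB'
  5A -> 'AAAAA'

Decoded = BBBBBBBBBAAABBBBBBBBAAAAA


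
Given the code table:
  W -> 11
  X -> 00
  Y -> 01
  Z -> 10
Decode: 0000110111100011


Decoding:
00 -> X
00 -> X
11 -> W
01 -> Y
11 -> W
10 -> Z
00 -> X
11 -> W


Result: XXWYWZXW


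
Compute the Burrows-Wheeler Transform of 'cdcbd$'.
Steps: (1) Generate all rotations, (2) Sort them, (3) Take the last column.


Rotations (sorted):
  0: $cdcbd -> last char: d
  1: bd$cdc -> last char: c
  2: cbd$cd -> last char: d
  3: cdcbd$ -> last char: $
  4: d$cdcb -> last char: b
  5: dcbd$c -> last char: c


BWT = dcd$bc


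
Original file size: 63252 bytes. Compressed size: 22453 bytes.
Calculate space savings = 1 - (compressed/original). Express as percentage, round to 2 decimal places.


ratio = compressed/original = 22453/63252 = 0.354977
savings = 1 - ratio = 1 - 0.354977 = 0.645023
as a percentage: 0.645023 * 100 = 64.5%

Space savings = 1 - 22453/63252 = 64.5%


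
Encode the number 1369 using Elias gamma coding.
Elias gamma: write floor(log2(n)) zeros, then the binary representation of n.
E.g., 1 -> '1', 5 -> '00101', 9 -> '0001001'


num_bits = floor(log2(1369)) + 1 = 11
leading_zeros = num_bits - 1 = 10
binary(1369) = 10101011001

Elias gamma(1369) = '0000000000' + '10101011001' = 000000000010101011001 (21 bits)


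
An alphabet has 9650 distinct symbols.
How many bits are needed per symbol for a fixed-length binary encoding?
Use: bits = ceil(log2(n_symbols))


log2(9650) = 13.2363
Bracket: 2^13 = 8192 < 9650 <= 2^14 = 16384
So ceil(log2(9650)) = 14

bits = ceil(log2(9650)) = ceil(13.2363) = 14 bits


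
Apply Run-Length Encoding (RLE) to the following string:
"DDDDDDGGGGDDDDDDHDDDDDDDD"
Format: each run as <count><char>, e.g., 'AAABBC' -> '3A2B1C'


Scanning runs left to right:
  i=0: run of 'D' x 6 -> '6D'
  i=6: run of 'G' x 4 -> '4G'
  i=10: run of 'D' x 6 -> '6D'
  i=16: run of 'H' x 1 -> '1H'
  i=17: run of 'D' x 8 -> '8D'

RLE = 6D4G6D1H8D


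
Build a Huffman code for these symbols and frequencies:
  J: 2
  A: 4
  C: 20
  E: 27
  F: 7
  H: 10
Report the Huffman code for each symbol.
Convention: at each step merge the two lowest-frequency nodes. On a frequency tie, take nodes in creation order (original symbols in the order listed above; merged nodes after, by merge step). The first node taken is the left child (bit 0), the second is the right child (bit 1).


Huffman tree construction:
Step 1: Merge J(2) + A(4) = 6
Step 2: Merge (J+A)(6) + F(7) = 13
Step 3: Merge H(10) + ((J+A)+F)(13) = 23
Step 4: Merge C(20) + (H+((J+A)+F))(23) = 43
Step 5: Merge E(27) + (C+(H+((J+A)+F)))(43) = 70
Read each symbol's code off the tree from the root (left child = 0, right child = 1).

Codes:
  J: 11100 (length 5)
  A: 11101 (length 5)
  C: 10 (length 2)
  E: 0 (length 1)
  F: 1111 (length 4)
  H: 110 (length 3)
Average code length: 155/70 = 2.2143 bits/symbol


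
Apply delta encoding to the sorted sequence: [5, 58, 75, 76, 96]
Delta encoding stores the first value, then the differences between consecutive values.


First value: 5
Deltas:
  58 - 5 = 53
  75 - 58 = 17
  76 - 75 = 1
  96 - 76 = 20


Delta encoded: [5, 53, 17, 1, 20]


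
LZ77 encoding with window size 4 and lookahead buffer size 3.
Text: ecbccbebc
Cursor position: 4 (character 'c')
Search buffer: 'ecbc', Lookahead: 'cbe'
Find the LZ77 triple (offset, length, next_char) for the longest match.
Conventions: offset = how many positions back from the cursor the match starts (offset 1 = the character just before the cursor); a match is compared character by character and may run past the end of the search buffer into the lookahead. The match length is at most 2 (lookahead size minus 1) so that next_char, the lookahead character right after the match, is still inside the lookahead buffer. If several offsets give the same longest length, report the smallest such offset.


Try each offset into the search buffer:
  offset=1 (pos 3, char 'c'): match length 1
  offset=2 (pos 2, char 'b'): match length 0
  offset=3 (pos 1, char 'c'): match length 2
  offset=4 (pos 0, char 'e'): match length 0
Longest match has length 2 at offset 3.
next_char = character at position 4 + 2 = 6 -> 'e'

Best match: offset=3, length=2 (matching 'cb' starting at position 1)
LZ77 triple: (3, 2, 'e')


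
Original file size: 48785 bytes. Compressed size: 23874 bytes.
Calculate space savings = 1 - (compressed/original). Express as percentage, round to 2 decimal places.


ratio = compressed/original = 23874/48785 = 0.489372
savings = 1 - ratio = 1 - 0.489372 = 0.510628
as a percentage: 0.510628 * 100 = 51.06%

Space savings = 1 - 23874/48785 = 51.06%


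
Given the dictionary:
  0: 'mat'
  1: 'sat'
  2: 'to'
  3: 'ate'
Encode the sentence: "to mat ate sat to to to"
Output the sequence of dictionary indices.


Look up each word in the dictionary:
  'to' -> 2
  'mat' -> 0
  'ate' -> 3
  'sat' -> 1
  'to' -> 2
  'to' -> 2
  'to' -> 2

Encoded: [2, 0, 3, 1, 2, 2, 2]


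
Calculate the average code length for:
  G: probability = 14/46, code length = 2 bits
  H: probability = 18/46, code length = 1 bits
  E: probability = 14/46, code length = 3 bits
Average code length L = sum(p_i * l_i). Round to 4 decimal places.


Weighted contributions p_i * l_i:
  G: (14/46) * 2 = 28/46
  H: (18/46) * 1 = 18/46
  E: (14/46) * 3 = 42/46
Sum = (28 + 18 + 42)/46 = 88/46

L = 88/46 = 1.9130 bits/symbol


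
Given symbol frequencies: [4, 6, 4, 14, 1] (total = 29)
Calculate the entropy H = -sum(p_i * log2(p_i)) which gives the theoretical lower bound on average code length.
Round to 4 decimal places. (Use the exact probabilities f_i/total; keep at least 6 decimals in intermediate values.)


Per-symbol terms -p_i * log2(p_i) with p_i = f_i/29:
  p = 4/29 = 0.137931: log2(p) = -2.857981, -p*log2(p) = 0.394204
  p = 6/29 = 0.206897: log2(p) = -2.273018, -p*log2(p) = 0.470280
  p = 4/29 = 0.137931: log2(p) = -2.857981, -p*log2(p) = 0.394204
  p = 14/29 = 0.482759: log2(p) = -1.050626, -p*log2(p) = 0.507199
  p = 1/29 = 0.034483: log2(p) = -4.857981, -p*log2(p) = 0.167517
H = 0.394204 + 0.470280 + 0.394204 + 0.507199 + 0.167517 = 1.933404

H = 1.9334 bits/symbol


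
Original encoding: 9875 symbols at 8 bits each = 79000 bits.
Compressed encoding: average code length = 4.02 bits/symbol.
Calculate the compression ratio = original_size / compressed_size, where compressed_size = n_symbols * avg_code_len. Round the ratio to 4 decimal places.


original_size = n_symbols * orig_bits = 9875 * 8 = 79000 bits
compressed_size = n_symbols * avg_code_len = 9875 * 4.02 = 39697.5 bits
ratio = original_size / compressed_size = 79000 / 39697.5 = 1.99

Compression ratio = 1.99


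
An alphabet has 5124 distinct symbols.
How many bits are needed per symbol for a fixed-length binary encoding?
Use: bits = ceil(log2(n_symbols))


log2(5124) = 12.3231
Bracket: 2^12 = 4096 < 5124 <= 2^13 = 8192
So ceil(log2(5124)) = 13

bits = ceil(log2(5124)) = ceil(12.3231) = 13 bits


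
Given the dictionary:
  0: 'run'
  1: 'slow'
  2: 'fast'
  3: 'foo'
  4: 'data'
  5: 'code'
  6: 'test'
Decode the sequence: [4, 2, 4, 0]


Look up each index in the dictionary:
  4 -> 'data'
  2 -> 'fast'
  4 -> 'data'
  0 -> 'run'

Decoded: "data fast data run"


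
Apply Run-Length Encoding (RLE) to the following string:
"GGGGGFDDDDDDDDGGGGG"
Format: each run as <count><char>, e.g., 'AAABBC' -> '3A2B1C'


Scanning runs left to right:
  i=0: run of 'G' x 5 -> '5G'
  i=5: run of 'F' x 1 -> '1F'
  i=6: run of 'D' x 8 -> '8D'
  i=14: run of 'G' x 5 -> '5G'

RLE = 5G1F8D5G


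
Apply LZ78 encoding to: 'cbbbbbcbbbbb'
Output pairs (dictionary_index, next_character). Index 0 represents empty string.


LZ78 encoding steps:
Dictionary: {0: ''}
Step 1: w='' (idx 0), next='c' -> output (0, 'c'), add 'c' as idx 1
Step 2: w='' (idx 0), next='b' -> output (0, 'b'), add 'b' as idx 2
Step 3: w='b' (idx 2), next='b' -> output (2, 'b'), add 'bb' as idx 3
Step 4: w='bb' (idx 3), next='c' -> output (3, 'c'), add 'bbc' as idx 4
Step 5: w='bb' (idx 3), next='b' -> output (3, 'b'), add 'bbb' as idx 5
Step 6: w='bb' (idx 3), end of input -> output (3, '')


Encoded: [(0, 'c'), (0, 'b'), (2, 'b'), (3, 'c'), (3, 'b'), (3, '')]


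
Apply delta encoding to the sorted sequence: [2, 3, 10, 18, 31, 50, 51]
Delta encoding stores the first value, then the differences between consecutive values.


First value: 2
Deltas:
  3 - 2 = 1
  10 - 3 = 7
  18 - 10 = 8
  31 - 18 = 13
  50 - 31 = 19
  51 - 50 = 1


Delta encoded: [2, 1, 7, 8, 13, 19, 1]


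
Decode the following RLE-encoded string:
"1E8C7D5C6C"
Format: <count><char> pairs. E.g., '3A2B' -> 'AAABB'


Expanding each <count><char> pair:
  1E -> 'E'
  8C -> 'CCCCCCCC'
  7D -> 'DDDDDDD'
  5C -> 'CCCCC'
  6C -> 'CCCCCC'

Decoded = ECCCCCCCCDDDDDDDCCCCCCCCCCC


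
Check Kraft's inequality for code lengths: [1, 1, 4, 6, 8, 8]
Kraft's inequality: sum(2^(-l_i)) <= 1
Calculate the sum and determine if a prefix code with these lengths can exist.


Sum = 2^(-1) + 2^(-1) + 2^(-4) + 2^(-6) + 2^(-8) + 2^(-8)
    = 0.5 + 0.5 + 0.0625 + 0.015625 + 0.00390625 + 0.00390625
    = 278/256 = 1.0859375
Since 1.0859375 > 1, Kraft's inequality is NOT satisfied.
A prefix code with these lengths CANNOT exist.

Kraft sum = 1.0859375. Not satisfied.


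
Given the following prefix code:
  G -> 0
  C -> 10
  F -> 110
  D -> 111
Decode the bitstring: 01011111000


Decoding step by step:
Bits 0 -> G
Bits 10 -> C
Bits 111 -> D
Bits 110 -> F
Bits 0 -> G
Bits 0 -> G


Decoded message: GCDFGG


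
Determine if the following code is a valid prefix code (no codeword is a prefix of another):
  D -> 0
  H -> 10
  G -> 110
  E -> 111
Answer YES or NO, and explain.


Checking each pair (does one codeword prefix another?):
  D='0' vs H='10': no prefix
  D='0' vs G='110': no prefix
  D='0' vs E='111': no prefix
  H='10' vs D='0': no prefix
  H='10' vs G='110': no prefix
  H='10' vs E='111': no prefix
  G='110' vs D='0': no prefix
  G='110' vs H='10': no prefix
  G='110' vs E='111': no prefix
  E='111' vs D='0': no prefix
  E='111' vs H='10': no prefix
  E='111' vs G='110': no prefix
No violation found over all pairs.

YES -- this is a valid prefix code. No codeword is a prefix of any other codeword.


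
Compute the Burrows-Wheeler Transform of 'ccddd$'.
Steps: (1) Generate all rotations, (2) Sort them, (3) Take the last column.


Rotations (sorted):
  0: $ccddd -> last char: d
  1: ccddd$ -> last char: $
  2: cddd$c -> last char: c
  3: d$ccdd -> last char: d
  4: dd$ccd -> last char: d
  5: ddd$cc -> last char: c


BWT = d$cddc


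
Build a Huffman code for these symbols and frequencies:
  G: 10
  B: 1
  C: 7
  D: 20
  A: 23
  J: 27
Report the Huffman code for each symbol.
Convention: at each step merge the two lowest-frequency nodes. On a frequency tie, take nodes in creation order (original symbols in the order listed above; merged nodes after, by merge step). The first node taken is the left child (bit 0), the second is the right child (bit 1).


Huffman tree construction:
Step 1: Merge B(1) + C(7) = 8
Step 2: Merge (B+C)(8) + G(10) = 18
Step 3: Merge ((B+C)+G)(18) + D(20) = 38
Step 4: Merge A(23) + J(27) = 50
Step 5: Merge (((B+C)+G)+D)(38) + (A+J)(50) = 88
Read each symbol's code off the tree from the root (left child = 0, right child = 1).

Codes:
  G: 001 (length 3)
  B: 0000 (length 4)
  C: 0001 (length 4)
  D: 01 (length 2)
  A: 10 (length 2)
  J: 11 (length 2)
Average code length: 202/88 = 2.2955 bits/symbol


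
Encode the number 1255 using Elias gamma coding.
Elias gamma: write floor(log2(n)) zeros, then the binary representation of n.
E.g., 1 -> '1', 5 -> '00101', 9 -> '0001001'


num_bits = floor(log2(1255)) + 1 = 11
leading_zeros = num_bits - 1 = 10
binary(1255) = 10011100111

Elias gamma(1255) = '0000000000' + '10011100111' = 000000000010011100111 (21 bits)


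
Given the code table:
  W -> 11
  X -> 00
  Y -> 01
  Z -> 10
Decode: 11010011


Decoding:
11 -> W
01 -> Y
00 -> X
11 -> W


Result: WYXW


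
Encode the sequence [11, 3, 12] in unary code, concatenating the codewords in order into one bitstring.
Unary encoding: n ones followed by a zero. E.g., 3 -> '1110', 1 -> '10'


Encode each number as n ones followed by a terminating 0:
  11 -> 111111111110 (12 bits)
  3 -> 1110 (4 bits)
  12 -> 1111111111110 (13 bits)
Total length = 12 + 4 + 13 = 29 bits.

Unary([11, 3, 12]) = 11111111111011101111111111110 (29 bits)


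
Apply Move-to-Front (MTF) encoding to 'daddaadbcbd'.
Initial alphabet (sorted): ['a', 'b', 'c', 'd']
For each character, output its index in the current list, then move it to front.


MTF encoding:
'd': index 3 in ['a', 'b', 'c', 'd'] -> ['d', 'a', 'b', 'c']
'a': index 1 in ['d', 'a', 'b', 'c'] -> ['a', 'd', 'b', 'c']
'd': index 1 in ['a', 'd', 'b', 'c'] -> ['d', 'a', 'b', 'c']
'd': index 0 in ['d', 'a', 'b', 'c'] -> ['d', 'a', 'b', 'c']
'a': index 1 in ['d', 'a', 'b', 'c'] -> ['a', 'd', 'b', 'c']
'a': index 0 in ['a', 'd', 'b', 'c'] -> ['a', 'd', 'b', 'c']
'd': index 1 in ['a', 'd', 'b', 'c'] -> ['d', 'a', 'b', 'c']
'b': index 2 in ['d', 'a', 'b', 'c'] -> ['b', 'd', 'a', 'c']
'c': index 3 in ['b', 'd', 'a', 'c'] -> ['c', 'b', 'd', 'a']
'b': index 1 in ['c', 'b', 'd', 'a'] -> ['b', 'c', 'd', 'a']
'd': index 2 in ['b', 'c', 'd', 'a'] -> ['d', 'b', 'c', 'a']


Output: [3, 1, 1, 0, 1, 0, 1, 2, 3, 1, 2]


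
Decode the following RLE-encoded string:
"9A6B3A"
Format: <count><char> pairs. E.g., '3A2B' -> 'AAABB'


Expanding each <count><char> pair:
  9A -> 'AAAAAAAAA'
  6B -> 'BBBBBB'
  3A -> 'AAA'

Decoded = AAAAAAAAABBBBBBAAA


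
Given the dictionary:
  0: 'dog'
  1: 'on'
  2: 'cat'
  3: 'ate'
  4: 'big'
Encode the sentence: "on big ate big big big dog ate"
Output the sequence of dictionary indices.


Look up each word in the dictionary:
  'on' -> 1
  'big' -> 4
  'ate' -> 3
  'big' -> 4
  'big' -> 4
  'big' -> 4
  'dog' -> 0
  'ate' -> 3

Encoded: [1, 4, 3, 4, 4, 4, 0, 3]


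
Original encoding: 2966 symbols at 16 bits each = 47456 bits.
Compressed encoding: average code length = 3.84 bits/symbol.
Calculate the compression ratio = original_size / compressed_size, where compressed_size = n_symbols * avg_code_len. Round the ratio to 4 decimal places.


original_size = n_symbols * orig_bits = 2966 * 16 = 47456 bits
compressed_size = n_symbols * avg_code_len = 2966 * 3.84 = 11389.44 bits
ratio = original_size / compressed_size = 47456 / 11389.44 = 4.1667

Compression ratio = 4.1667


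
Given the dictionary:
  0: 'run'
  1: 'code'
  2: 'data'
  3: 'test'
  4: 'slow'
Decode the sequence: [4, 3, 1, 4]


Look up each index in the dictionary:
  4 -> 'slow'
  3 -> 'test'
  1 -> 'code'
  4 -> 'slow'

Decoded: "slow test code slow"


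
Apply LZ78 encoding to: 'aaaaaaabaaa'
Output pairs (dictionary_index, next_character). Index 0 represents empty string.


LZ78 encoding steps:
Dictionary: {0: ''}
Step 1: w='' (idx 0), next='a' -> output (0, 'a'), add 'a' as idx 1
Step 2: w='a' (idx 1), next='a' -> output (1, 'a'), add 'aa' as idx 2
Step 3: w='aa' (idx 2), next='a' -> output (2, 'a'), add 'aaa' as idx 3
Step 4: w='a' (idx 1), next='b' -> output (1, 'b'), add 'ab' as idx 4
Step 5: w='aaa' (idx 3), end of input -> output (3, '')


Encoded: [(0, 'a'), (1, 'a'), (2, 'a'), (1, 'b'), (3, '')]


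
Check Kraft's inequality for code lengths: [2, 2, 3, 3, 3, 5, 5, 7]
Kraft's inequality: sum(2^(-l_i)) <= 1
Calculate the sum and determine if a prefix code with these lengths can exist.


Sum = 2^(-2) + 2^(-2) + 2^(-3) + 2^(-3) + 2^(-3) + 2^(-5) + 2^(-5) + 2^(-7)
    = 0.25 + 0.25 + 0.125 + 0.125 + 0.125 + 0.03125 + 0.03125 + 0.0078125
    = 121/128 = 0.9453125
Since 0.9453125 <= 1, Kraft's inequality IS satisfied.
A prefix code with these lengths CAN exist.

Kraft sum = 0.9453125. Satisfied.


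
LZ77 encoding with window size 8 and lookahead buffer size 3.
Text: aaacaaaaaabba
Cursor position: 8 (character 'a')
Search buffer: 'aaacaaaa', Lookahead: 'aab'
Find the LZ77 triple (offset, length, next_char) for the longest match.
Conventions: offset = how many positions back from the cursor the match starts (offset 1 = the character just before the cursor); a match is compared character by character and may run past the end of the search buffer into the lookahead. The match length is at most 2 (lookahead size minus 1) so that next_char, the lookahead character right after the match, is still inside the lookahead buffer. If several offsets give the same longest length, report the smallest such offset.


Try each offset into the search buffer:
  offset=1 (pos 7, char 'a'): match length 2
  offset=2 (pos 6, char 'a'): match length 2
  offset=3 (pos 5, char 'a'): match length 2
  offset=4 (pos 4, char 'a'): match length 2
  offset=5 (pos 3, char 'c'): match length 0
  offset=6 (pos 2, char 'a'): match length 1
  offset=7 (pos 1, char 'a'): match length 2
  offset=8 (pos 0, char 'a'): match length 2
Longest match has length 2, found at offsets 1, 2, 3, 4, 7, 8; take the smallest, offset 1.
next_char = character at position 8 + 2 = 10 -> 'b'

Best match: offset=1, length=2 (matching 'aa' starting at position 7)
LZ77 triple: (1, 2, 'b')


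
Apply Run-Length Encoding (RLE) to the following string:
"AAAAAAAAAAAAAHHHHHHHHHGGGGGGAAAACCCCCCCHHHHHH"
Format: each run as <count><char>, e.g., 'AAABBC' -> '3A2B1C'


Scanning runs left to right:
  i=0: run of 'A' x 13 -> '13A'
  i=13: run of 'H' x 9 -> '9H'
  i=22: run of 'G' x 6 -> '6G'
  i=28: run of 'A' x 4 -> '4A'
  i=32: run of 'C' x 7 -> '7C'
  i=39: run of 'H' x 6 -> '6H'

RLE = 13A9H6G4A7C6H


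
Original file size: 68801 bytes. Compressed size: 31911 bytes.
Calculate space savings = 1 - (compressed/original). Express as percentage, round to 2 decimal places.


ratio = compressed/original = 31911/68801 = 0.463816
savings = 1 - ratio = 1 - 0.463816 = 0.536184
as a percentage: 0.536184 * 100 = 53.62%

Space savings = 1 - 31911/68801 = 53.62%


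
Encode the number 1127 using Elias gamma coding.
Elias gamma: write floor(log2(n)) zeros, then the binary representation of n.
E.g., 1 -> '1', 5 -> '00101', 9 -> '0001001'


num_bits = floor(log2(1127)) + 1 = 11
leading_zeros = num_bits - 1 = 10
binary(1127) = 10001100111

Elias gamma(1127) = '0000000000' + '10001100111' = 000000000010001100111 (21 bits)


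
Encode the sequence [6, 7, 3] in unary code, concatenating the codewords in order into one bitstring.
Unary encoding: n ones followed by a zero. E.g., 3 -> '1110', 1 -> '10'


Encode each number as n ones followed by a terminating 0:
  6 -> 1111110 (7 bits)
  7 -> 11111110 (8 bits)
  3 -> 1110 (4 bits)
Total length = 7 + 8 + 4 = 19 bits.

Unary([6, 7, 3]) = 1111110111111101110 (19 bits)


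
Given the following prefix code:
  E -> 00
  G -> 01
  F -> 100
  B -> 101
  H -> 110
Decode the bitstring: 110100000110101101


Decoding step by step:
Bits 110 -> H
Bits 100 -> F
Bits 00 -> E
Bits 01 -> G
Bits 101 -> B
Bits 01 -> G
Bits 101 -> B


Decoded message: HFEGBGB


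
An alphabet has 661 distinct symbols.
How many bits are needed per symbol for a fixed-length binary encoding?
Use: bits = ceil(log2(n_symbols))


log2(661) = 9.3685
Bracket: 2^9 = 512 < 661 <= 2^10 = 1024
So ceil(log2(661)) = 10

bits = ceil(log2(661)) = ceil(9.3685) = 10 bits


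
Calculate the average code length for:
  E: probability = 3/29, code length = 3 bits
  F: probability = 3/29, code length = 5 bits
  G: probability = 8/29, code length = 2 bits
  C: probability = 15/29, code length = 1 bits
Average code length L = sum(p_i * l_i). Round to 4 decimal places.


Weighted contributions p_i * l_i:
  E: (3/29) * 3 = 9/29
  F: (3/29) * 5 = 15/29
  G: (8/29) * 2 = 16/29
  C: (15/29) * 1 = 15/29
Sum = (9 + 15 + 16 + 15)/29 = 55/29

L = 55/29 = 1.8966 bits/symbol


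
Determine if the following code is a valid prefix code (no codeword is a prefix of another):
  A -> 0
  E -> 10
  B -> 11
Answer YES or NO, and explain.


Checking each pair (does one codeword prefix another?):
  A='0' vs E='10': no prefix
  A='0' vs B='11': no prefix
  E='10' vs A='0': no prefix
  E='10' vs B='11': no prefix
  B='11' vs A='0': no prefix
  B='11' vs E='10': no prefix
No violation found over all pairs.

YES -- this is a valid prefix code. No codeword is a prefix of any other codeword.


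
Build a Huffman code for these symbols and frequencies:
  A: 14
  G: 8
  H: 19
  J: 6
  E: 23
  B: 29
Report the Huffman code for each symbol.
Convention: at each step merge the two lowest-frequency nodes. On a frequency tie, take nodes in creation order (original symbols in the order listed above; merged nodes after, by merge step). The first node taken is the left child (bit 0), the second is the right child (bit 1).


Huffman tree construction:
Step 1: Merge J(6) + G(8) = 14
Step 2: Merge A(14) + (J+G)(14) = 28
Step 3: Merge H(19) + E(23) = 42
Step 4: Merge (A+(J+G))(28) + B(29) = 57
Step 5: Merge (H+E)(42) + ((A+(J+G))+B)(57) = 99
Read each symbol's code off the tree from the root (left child = 0, right child = 1).

Codes:
  A: 100 (length 3)
  G: 1011 (length 4)
  H: 00 (length 2)
  J: 1010 (length 4)
  E: 01 (length 2)
  B: 11 (length 2)
Average code length: 240/99 = 2.4242 bits/symbol


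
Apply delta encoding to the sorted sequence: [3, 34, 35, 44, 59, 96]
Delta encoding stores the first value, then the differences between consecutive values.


First value: 3
Deltas:
  34 - 3 = 31
  35 - 34 = 1
  44 - 35 = 9
  59 - 44 = 15
  96 - 59 = 37


Delta encoded: [3, 31, 1, 9, 15, 37]


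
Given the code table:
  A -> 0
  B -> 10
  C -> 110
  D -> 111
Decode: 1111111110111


Decoding:
111 -> D
111 -> D
111 -> D
0 -> A
111 -> D


Result: DDDAD


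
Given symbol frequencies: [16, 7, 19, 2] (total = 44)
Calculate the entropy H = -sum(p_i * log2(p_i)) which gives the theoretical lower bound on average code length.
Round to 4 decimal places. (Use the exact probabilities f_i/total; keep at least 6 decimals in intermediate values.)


Per-symbol terms -p_i * log2(p_i) with p_i = f_i/44:
  p = 16/44 = 0.363636: log2(p) = -1.459432, -p*log2(p) = 0.530702
  p = 7/44 = 0.159091: log2(p) = -2.652077, -p*log2(p) = 0.421921
  p = 19/44 = 0.431818: log2(p) = -1.211504, -p*log2(p) = 0.523149
  p = 2/44 = 0.045455: log2(p) = -4.459432, -p*log2(p) = 0.202701
H = 0.530702 + 0.421921 + 0.523149 + 0.202701 = 1.678473

H = 1.6785 bits/symbol
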